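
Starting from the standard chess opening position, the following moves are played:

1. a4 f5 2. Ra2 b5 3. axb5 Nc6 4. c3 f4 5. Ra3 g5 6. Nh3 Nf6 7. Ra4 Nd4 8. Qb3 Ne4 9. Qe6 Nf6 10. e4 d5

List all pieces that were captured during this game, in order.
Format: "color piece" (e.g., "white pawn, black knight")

Tracking captures:
  axb5: captured black pawn

black pawn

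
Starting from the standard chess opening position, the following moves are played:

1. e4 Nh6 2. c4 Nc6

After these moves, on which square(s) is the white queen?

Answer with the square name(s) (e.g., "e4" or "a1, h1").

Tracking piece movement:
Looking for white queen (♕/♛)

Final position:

  a b c d e f g h
  ─────────────────
8│♜ · ♝ ♛ ♚ ♝ · ♜│8
7│♟ ♟ ♟ ♟ ♟ ♟ ♟ ♟│7
6│· · ♞ · · · · ♞│6
5│· · · · · · · ·│5
4│· · ♙ · ♙ · · ·│4
3│· · · · · · · ·│3
2│♙ ♙ · ♙ · ♙ ♙ ♙│2
1│♖ ♘ ♗ ♕ ♔ ♗ ♘ ♖│1
  ─────────────────
  a b c d e f g h


d1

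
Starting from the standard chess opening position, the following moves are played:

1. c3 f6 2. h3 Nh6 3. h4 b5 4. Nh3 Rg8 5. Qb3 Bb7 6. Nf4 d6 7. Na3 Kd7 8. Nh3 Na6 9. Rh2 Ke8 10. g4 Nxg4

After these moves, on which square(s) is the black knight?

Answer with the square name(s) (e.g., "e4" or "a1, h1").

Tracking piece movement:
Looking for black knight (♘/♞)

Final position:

  a b c d e f g h
  ─────────────────
8│♜ · · ♛ ♚ ♝ ♜ ·│8
7│♟ ♝ ♟ · ♟ · ♟ ♟│7
6│♞ · · ♟ · ♟ · ·│6
5│· ♟ · · · · · ·│5
4│· · · · · · ♞ ♙│4
3│♘ ♕ ♙ · · · · ♘│3
2│♙ ♙ · ♙ ♙ ♙ · ♖│2
1│♖ · ♗ · ♔ ♗ · ·│1
  ─────────────────
  a b c d e f g h


a6, g4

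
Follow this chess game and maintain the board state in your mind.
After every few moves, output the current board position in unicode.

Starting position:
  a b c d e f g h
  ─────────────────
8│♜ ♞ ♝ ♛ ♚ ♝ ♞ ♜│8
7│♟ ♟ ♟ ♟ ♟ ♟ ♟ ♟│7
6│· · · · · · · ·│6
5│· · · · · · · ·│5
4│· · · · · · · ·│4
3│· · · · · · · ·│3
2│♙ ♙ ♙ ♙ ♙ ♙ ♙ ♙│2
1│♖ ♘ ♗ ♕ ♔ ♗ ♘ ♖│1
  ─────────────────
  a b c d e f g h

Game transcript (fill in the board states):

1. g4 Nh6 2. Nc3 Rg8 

  a b c d e f g h
  ─────────────────
8│♜ ♞ ♝ ♛ ♚ ♝ ♜ ·│8
7│♟ ♟ ♟ ♟ ♟ ♟ ♟ ♟│7
6│· · · · · · · ♞│6
5│· · · · · · · ·│5
4│· · · · · · ♙ ·│4
3│· · ♘ · · · · ·│3
2│♙ ♙ ♙ ♙ ♙ ♙ · ♙│2
1│♖ · ♗ ♕ ♔ ♗ ♘ ♖│1
  ─────────────────
  a b c d e f g h

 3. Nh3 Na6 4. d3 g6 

  a b c d e f g h
  ─────────────────
8│♜ · ♝ ♛ ♚ ♝ ♜ ·│8
7│♟ ♟ ♟ ♟ ♟ ♟ · ♟│7
6│♞ · · · · · ♟ ♞│6
5│· · · · · · · ·│5
4│· · · · · · ♙ ·│4
3│· · ♘ ♙ · · · ♘│3
2│♙ ♙ ♙ · ♙ ♙ · ♙│2
1│♖ · ♗ ♕ ♔ ♗ · ♖│1
  ─────────────────
  a b c d e f g h

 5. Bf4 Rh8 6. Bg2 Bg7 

  a b c d e f g h
  ─────────────────
8│♜ · ♝ ♛ ♚ · · ♜│8
7│♟ ♟ ♟ ♟ ♟ ♟ ♝ ♟│7
6│♞ · · · · · ♟ ♞│6
5│· · · · · · · ·│5
4│· · · · · ♗ ♙ ·│4
3│· · ♘ ♙ · · · ♘│3
2│♙ ♙ ♙ · ♙ ♙ ♗ ♙│2
1│♖ · · ♕ ♔ · · ♖│1
  ─────────────────
  a b c d e f g h

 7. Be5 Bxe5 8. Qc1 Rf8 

  a b c d e f g h
  ─────────────────
8│♜ · ♝ ♛ ♚ ♜ · ·│8
7│♟ ♟ ♟ ♟ ♟ ♟ · ♟│7
6│♞ · · · · · ♟ ♞│6
5│· · · · ♝ · · ·│5
4│· · · · · · ♙ ·│4
3│· · ♘ ♙ · · · ♘│3
2│♙ ♙ ♙ · ♙ ♙ ♗ ♙│2
1│♖ · ♕ · ♔ · · ♖│1
  ─────────────────
  a b c d e f g h

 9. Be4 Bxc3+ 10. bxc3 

  a b c d e f g h
  ─────────────────
8│♜ · ♝ ♛ ♚ ♜ · ·│8
7│♟ ♟ ♟ ♟ ♟ ♟ · ♟│7
6│♞ · · · · · ♟ ♞│6
5│· · · · · · · ·│5
4│· · · · ♗ · ♙ ·│4
3│· · ♙ ♙ · · · ♘│3
2│♙ · ♙ · ♙ ♙ · ♙│2
1│♖ · ♕ · ♔ · · ♖│1
  ─────────────────
  a b c d e f g h


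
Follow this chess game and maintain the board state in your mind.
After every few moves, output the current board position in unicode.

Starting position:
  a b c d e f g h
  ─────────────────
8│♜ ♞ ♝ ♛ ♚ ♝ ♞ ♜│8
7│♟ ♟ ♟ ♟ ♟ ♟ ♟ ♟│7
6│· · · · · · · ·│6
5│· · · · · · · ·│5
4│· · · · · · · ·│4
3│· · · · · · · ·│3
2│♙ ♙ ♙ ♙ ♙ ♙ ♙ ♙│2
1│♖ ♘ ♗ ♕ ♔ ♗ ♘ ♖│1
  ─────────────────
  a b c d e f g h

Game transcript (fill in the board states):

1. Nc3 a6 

  a b c d e f g h
  ─────────────────
8│♜ ♞ ♝ ♛ ♚ ♝ ♞ ♜│8
7│· ♟ ♟ ♟ ♟ ♟ ♟ ♟│7
6│♟ · · · · · · ·│6
5│· · · · · · · ·│5
4│· · · · · · · ·│4
3│· · ♘ · · · · ·│3
2│♙ ♙ ♙ ♙ ♙ ♙ ♙ ♙│2
1│♖ · ♗ ♕ ♔ ♗ ♘ ♖│1
  ─────────────────
  a b c d e f g h

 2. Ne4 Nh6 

  a b c d e f g h
  ─────────────────
8│♜ ♞ ♝ ♛ ♚ ♝ · ♜│8
7│· ♟ ♟ ♟ ♟ ♟ ♟ ♟│7
6│♟ · · · · · · ♞│6
5│· · · · · · · ·│5
4│· · · · ♘ · · ·│4
3│· · · · · · · ·│3
2│♙ ♙ ♙ ♙ ♙ ♙ ♙ ♙│2
1│♖ · ♗ ♕ ♔ ♗ ♘ ♖│1
  ─────────────────
  a b c d e f g h

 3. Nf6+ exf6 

  a b c d e f g h
  ─────────────────
8│♜ ♞ ♝ ♛ ♚ ♝ · ♜│8
7│· ♟ ♟ ♟ · ♟ ♟ ♟│7
6│♟ · · · · ♟ · ♞│6
5│· · · · · · · ·│5
4│· · · · · · · ·│4
3│· · · · · · · ·│3
2│♙ ♙ ♙ ♙ ♙ ♙ ♙ ♙│2
1│♖ · ♗ ♕ ♔ ♗ ♘ ♖│1
  ─────────────────
  a b c d e f g h

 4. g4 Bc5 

  a b c d e f g h
  ─────────────────
8│♜ ♞ ♝ ♛ ♚ · · ♜│8
7│· ♟ ♟ ♟ · ♟ ♟ ♟│7
6│♟ · · · · ♟ · ♞│6
5│· · ♝ · · · · ·│5
4│· · · · · · ♙ ·│4
3│· · · · · · · ·│3
2│♙ ♙ ♙ ♙ ♙ ♙ · ♙│2
1│♖ · ♗ ♕ ♔ ♗ ♘ ♖│1
  ─────────────────
  a b c d e f g h

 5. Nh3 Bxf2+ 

  a b c d e f g h
  ─────────────────
8│♜ ♞ ♝ ♛ ♚ · · ♜│8
7│· ♟ ♟ ♟ · ♟ ♟ ♟│7
6│♟ · · · · ♟ · ♞│6
5│· · · · · · · ·│5
4│· · · · · · ♙ ·│4
3│· · · · · · · ♘│3
2│♙ ♙ ♙ ♙ ♙ ♝ · ♙│2
1│♖ · ♗ ♕ ♔ ♗ · ♖│1
  ─────────────────
  a b c d e f g h



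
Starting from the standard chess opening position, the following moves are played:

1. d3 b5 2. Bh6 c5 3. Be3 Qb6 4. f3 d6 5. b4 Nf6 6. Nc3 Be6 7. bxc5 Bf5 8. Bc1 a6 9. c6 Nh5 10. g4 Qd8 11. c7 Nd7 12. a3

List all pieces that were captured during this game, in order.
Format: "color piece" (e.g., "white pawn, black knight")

Tracking captures:
  bxc5: captured black pawn

black pawn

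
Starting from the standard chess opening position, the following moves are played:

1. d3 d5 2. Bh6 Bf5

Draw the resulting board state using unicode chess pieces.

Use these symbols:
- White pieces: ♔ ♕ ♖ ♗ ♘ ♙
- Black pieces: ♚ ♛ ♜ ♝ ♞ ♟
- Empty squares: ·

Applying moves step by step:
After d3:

♜ ♞ ♝ ♛ ♚ ♝ ♞ ♜
♟ ♟ ♟ ♟ ♟ ♟ ♟ ♟
· · · · · · · ·
· · · · · · · ·
· · · · · · · ·
· · · ♙ · · · ·
♙ ♙ ♙ · ♙ ♙ ♙ ♙
♖ ♘ ♗ ♕ ♔ ♗ ♘ ♖


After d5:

♜ ♞ ♝ ♛ ♚ ♝ ♞ ♜
♟ ♟ ♟ · ♟ ♟ ♟ ♟
· · · · · · · ·
· · · ♟ · · · ·
· · · · · · · ·
· · · ♙ · · · ·
♙ ♙ ♙ · ♙ ♙ ♙ ♙
♖ ♘ ♗ ♕ ♔ ♗ ♘ ♖


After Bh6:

♜ ♞ ♝ ♛ ♚ ♝ ♞ ♜
♟ ♟ ♟ · ♟ ♟ ♟ ♟
· · · · · · · ♗
· · · ♟ · · · ·
· · · · · · · ·
· · · ♙ · · · ·
♙ ♙ ♙ · ♙ ♙ ♙ ♙
♖ ♘ · ♕ ♔ ♗ ♘ ♖


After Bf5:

♜ ♞ · ♛ ♚ ♝ ♞ ♜
♟ ♟ ♟ · ♟ ♟ ♟ ♟
· · · · · · · ♗
· · · ♟ · ♝ · ·
· · · · · · · ·
· · · ♙ · · · ·
♙ ♙ ♙ · ♙ ♙ ♙ ♙
♖ ♘ · ♕ ♔ ♗ ♘ ♖



  a b c d e f g h
  ─────────────────
8│♜ ♞ · ♛ ♚ ♝ ♞ ♜│8
7│♟ ♟ ♟ · ♟ ♟ ♟ ♟│7
6│· · · · · · · ♗│6
5│· · · ♟ · ♝ · ·│5
4│· · · · · · · ·│4
3│· · · ♙ · · · ·│3
2│♙ ♙ ♙ · ♙ ♙ ♙ ♙│2
1│♖ ♘ · ♕ ♔ ♗ ♘ ♖│1
  ─────────────────
  a b c d e f g h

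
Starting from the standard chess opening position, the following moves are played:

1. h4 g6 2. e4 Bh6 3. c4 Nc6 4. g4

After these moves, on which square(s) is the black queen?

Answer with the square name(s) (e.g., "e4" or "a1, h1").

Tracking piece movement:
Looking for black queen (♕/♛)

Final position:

  a b c d e f g h
  ─────────────────
8│♜ · ♝ ♛ ♚ · ♞ ♜│8
7│♟ ♟ ♟ ♟ ♟ ♟ · ♟│7
6│· · ♞ · · · ♟ ♝│6
5│· · · · · · · ·│5
4│· · ♙ · ♙ · ♙ ♙│4
3│· · · · · · · ·│3
2│♙ ♙ · ♙ · ♙ · ·│2
1│♖ ♘ ♗ ♕ ♔ ♗ ♘ ♖│1
  ─────────────────
  a b c d e f g h


d8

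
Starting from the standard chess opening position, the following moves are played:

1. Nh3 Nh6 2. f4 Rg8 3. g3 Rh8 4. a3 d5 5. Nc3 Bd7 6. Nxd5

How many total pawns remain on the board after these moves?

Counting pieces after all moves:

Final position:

  a b c d e f g h
  ─────────────────
8│♜ ♞ · ♛ ♚ ♝ · ♜│8
7│♟ ♟ ♟ ♝ ♟ ♟ ♟ ♟│7
6│· · · · · · · ♞│6
5│· · · ♘ · · · ·│5
4│· · · · · ♙ · ·│4
3│♙ · · · · · ♙ ♘│3
2│· ♙ ♙ ♙ ♙ · · ♙│2
1│♖ · ♗ ♕ ♔ ♗ · ♖│1
  ─────────────────
  a b c d e f g h


15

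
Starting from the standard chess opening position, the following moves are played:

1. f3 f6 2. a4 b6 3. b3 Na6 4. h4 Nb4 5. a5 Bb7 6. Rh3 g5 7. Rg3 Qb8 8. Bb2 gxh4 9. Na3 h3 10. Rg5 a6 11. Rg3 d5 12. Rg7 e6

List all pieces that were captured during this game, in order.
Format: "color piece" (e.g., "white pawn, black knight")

Tracking captures:
  gxh4: captured white pawn

white pawn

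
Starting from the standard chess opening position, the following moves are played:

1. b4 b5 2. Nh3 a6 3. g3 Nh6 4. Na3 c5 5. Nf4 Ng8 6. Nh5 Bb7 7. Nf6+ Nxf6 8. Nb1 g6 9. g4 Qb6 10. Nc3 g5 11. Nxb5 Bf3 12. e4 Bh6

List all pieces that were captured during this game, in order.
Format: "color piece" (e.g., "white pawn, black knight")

Tracking captures:
  Nxf6: captured white knight
  Nxb5: captured black pawn

white knight, black pawn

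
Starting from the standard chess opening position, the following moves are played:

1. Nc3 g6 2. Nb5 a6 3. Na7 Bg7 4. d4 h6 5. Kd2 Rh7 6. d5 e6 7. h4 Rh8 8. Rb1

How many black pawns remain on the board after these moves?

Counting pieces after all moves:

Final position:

  a b c d e f g h
  ─────────────────
8│♜ ♞ ♝ ♛ ♚ · ♞ ♜│8
7│♘ ♟ ♟ ♟ · ♟ ♝ ·│7
6│♟ · · · ♟ · ♟ ♟│6
5│· · · ♙ · · · ·│5
4│· · · · · · · ♙│4
3│· · · · · · · ·│3
2│♙ ♙ ♙ ♔ ♙ ♙ ♙ ·│2
1│· ♖ ♗ ♕ · ♗ ♘ ♖│1
  ─────────────────
  a b c d e f g h


8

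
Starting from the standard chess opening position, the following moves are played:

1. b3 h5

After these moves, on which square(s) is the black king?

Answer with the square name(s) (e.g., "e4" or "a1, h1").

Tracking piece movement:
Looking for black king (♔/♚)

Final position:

  a b c d e f g h
  ─────────────────
8│♜ ♞ ♝ ♛ ♚ ♝ ♞ ♜│8
7│♟ ♟ ♟ ♟ ♟ ♟ ♟ ·│7
6│· · · · · · · ·│6
5│· · · · · · · ♟│5
4│· · · · · · · ·│4
3│· ♙ · · · · · ·│3
2│♙ · ♙ ♙ ♙ ♙ ♙ ♙│2
1│♖ ♘ ♗ ♕ ♔ ♗ ♘ ♖│1
  ─────────────────
  a b c d e f g h


e8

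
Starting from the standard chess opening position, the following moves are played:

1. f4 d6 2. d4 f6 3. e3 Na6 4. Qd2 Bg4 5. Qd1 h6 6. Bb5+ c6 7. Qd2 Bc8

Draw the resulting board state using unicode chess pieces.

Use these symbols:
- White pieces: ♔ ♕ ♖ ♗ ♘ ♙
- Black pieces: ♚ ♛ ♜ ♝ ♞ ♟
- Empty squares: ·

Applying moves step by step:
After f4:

♜ ♞ ♝ ♛ ♚ ♝ ♞ ♜
♟ ♟ ♟ ♟ ♟ ♟ ♟ ♟
· · · · · · · ·
· · · · · · · ·
· · · · · ♙ · ·
· · · · · · · ·
♙ ♙ ♙ ♙ ♙ · ♙ ♙
♖ ♘ ♗ ♕ ♔ ♗ ♘ ♖


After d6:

♜ ♞ ♝ ♛ ♚ ♝ ♞ ♜
♟ ♟ ♟ · ♟ ♟ ♟ ♟
· · · ♟ · · · ·
· · · · · · · ·
· · · · · ♙ · ·
· · · · · · · ·
♙ ♙ ♙ ♙ ♙ · ♙ ♙
♖ ♘ ♗ ♕ ♔ ♗ ♘ ♖


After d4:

♜ ♞ ♝ ♛ ♚ ♝ ♞ ♜
♟ ♟ ♟ · ♟ ♟ ♟ ♟
· · · ♟ · · · ·
· · · · · · · ·
· · · ♙ · ♙ · ·
· · · · · · · ·
♙ ♙ ♙ · ♙ · ♙ ♙
♖ ♘ ♗ ♕ ♔ ♗ ♘ ♖


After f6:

♜ ♞ ♝ ♛ ♚ ♝ ♞ ♜
♟ ♟ ♟ · ♟ · ♟ ♟
· · · ♟ · ♟ · ·
· · · · · · · ·
· · · ♙ · ♙ · ·
· · · · · · · ·
♙ ♙ ♙ · ♙ · ♙ ♙
♖ ♘ ♗ ♕ ♔ ♗ ♘ ♖


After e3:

♜ ♞ ♝ ♛ ♚ ♝ ♞ ♜
♟ ♟ ♟ · ♟ · ♟ ♟
· · · ♟ · ♟ · ·
· · · · · · · ·
· · · ♙ · ♙ · ·
· · · · ♙ · · ·
♙ ♙ ♙ · · · ♙ ♙
♖ ♘ ♗ ♕ ♔ ♗ ♘ ♖


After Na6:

♜ · ♝ ♛ ♚ ♝ ♞ ♜
♟ ♟ ♟ · ♟ · ♟ ♟
♞ · · ♟ · ♟ · ·
· · · · · · · ·
· · · ♙ · ♙ · ·
· · · · ♙ · · ·
♙ ♙ ♙ · · · ♙ ♙
♖ ♘ ♗ ♕ ♔ ♗ ♘ ♖


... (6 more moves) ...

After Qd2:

♜ · · ♛ ♚ ♝ ♞ ♜
♟ ♟ · · ♟ · ♟ ·
♞ · ♟ ♟ · ♟ · ♟
· ♗ · · · · · ·
· · · ♙ · ♙ ♝ ·
· · · · ♙ · · ·
♙ ♙ ♙ ♕ · · ♙ ♙
♖ ♘ ♗ · ♔ · ♘ ♖


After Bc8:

♜ · ♝ ♛ ♚ ♝ ♞ ♜
♟ ♟ · · ♟ · ♟ ·
♞ · ♟ ♟ · ♟ · ♟
· ♗ · · · · · ·
· · · ♙ · ♙ · ·
· · · · ♙ · · ·
♙ ♙ ♙ ♕ · · ♙ ♙
♖ ♘ ♗ · ♔ · ♘ ♖



  a b c d e f g h
  ─────────────────
8│♜ · ♝ ♛ ♚ ♝ ♞ ♜│8
7│♟ ♟ · · ♟ · ♟ ·│7
6│♞ · ♟ ♟ · ♟ · ♟│6
5│· ♗ · · · · · ·│5
4│· · · ♙ · ♙ · ·│4
3│· · · · ♙ · · ·│3
2│♙ ♙ ♙ ♕ · · ♙ ♙│2
1│♖ ♘ ♗ · ♔ · ♘ ♖│1
  ─────────────────
  a b c d e f g h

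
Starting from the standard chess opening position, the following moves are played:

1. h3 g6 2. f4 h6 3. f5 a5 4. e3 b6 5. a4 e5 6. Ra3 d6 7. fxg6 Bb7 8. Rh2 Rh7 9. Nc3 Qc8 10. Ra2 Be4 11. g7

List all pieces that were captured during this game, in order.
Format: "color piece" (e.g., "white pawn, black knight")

Tracking captures:
  fxg6: captured black pawn

black pawn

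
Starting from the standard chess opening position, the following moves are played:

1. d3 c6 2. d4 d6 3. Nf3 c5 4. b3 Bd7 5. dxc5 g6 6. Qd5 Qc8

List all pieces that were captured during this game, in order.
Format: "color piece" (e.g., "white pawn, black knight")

Tracking captures:
  dxc5: captured black pawn

black pawn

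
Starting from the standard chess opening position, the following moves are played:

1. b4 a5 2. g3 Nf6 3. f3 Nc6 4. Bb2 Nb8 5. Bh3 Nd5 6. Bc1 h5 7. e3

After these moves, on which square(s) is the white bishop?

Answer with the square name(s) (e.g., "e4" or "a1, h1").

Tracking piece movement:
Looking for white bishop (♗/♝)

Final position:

  a b c d e f g h
  ─────────────────
8│♜ ♞ ♝ ♛ ♚ ♝ · ♜│8
7│· ♟ ♟ ♟ ♟ ♟ ♟ ·│7
6│· · · · · · · ·│6
5│♟ · · ♞ · · · ♟│5
4│· ♙ · · · · · ·│4
3│· · · · ♙ ♙ ♙ ♗│3
2│♙ · ♙ ♙ · · · ♙│2
1│♖ ♘ ♗ ♕ ♔ · ♘ ♖│1
  ─────────────────
  a b c d e f g h


c1, h3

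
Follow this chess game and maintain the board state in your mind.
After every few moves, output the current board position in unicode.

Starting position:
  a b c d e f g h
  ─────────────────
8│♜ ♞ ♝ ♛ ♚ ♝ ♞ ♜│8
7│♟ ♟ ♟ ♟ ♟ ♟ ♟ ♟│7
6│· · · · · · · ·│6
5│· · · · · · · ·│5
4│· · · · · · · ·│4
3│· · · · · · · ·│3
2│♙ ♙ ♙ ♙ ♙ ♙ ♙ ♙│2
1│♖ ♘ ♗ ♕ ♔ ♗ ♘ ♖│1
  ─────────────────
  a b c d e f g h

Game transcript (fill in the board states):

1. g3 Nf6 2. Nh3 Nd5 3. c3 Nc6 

  a b c d e f g h
  ─────────────────
8│♜ · ♝ ♛ ♚ ♝ · ♜│8
7│♟ ♟ ♟ ♟ ♟ ♟ ♟ ♟│7
6│· · ♞ · · · · ·│6
5│· · · ♞ · · · ·│5
4│· · · · · · · ·│4
3│· · ♙ · · · ♙ ♘│3
2│♙ ♙ · ♙ ♙ ♙ · ♙│2
1│♖ ♘ ♗ ♕ ♔ ♗ · ♖│1
  ─────────────────
  a b c d e f g h

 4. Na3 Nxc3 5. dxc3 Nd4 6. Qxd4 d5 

  a b c d e f g h
  ─────────────────
8│♜ · ♝ ♛ ♚ ♝ · ♜│8
7│♟ ♟ ♟ · ♟ ♟ ♟ ♟│7
6│· · · · · · · ·│6
5│· · · ♟ · · · ·│5
4│· · · ♕ · · · ·│4
3│♘ · ♙ · · · ♙ ♘│3
2│♙ ♙ · · ♙ ♙ · ♙│2
1│♖ · ♗ · ♔ ♗ · ♖│1
  ─────────────────
  a b c d e f g h

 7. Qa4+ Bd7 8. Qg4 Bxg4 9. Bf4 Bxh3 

  a b c d e f g h
  ─────────────────
8│♜ · · ♛ ♚ ♝ · ♜│8
7│♟ ♟ ♟ · ♟ ♟ ♟ ♟│7
6│· · · · · · · ·│6
5│· · · ♟ · · · ·│5
4│· · · · · ♗ · ·│4
3│♘ · ♙ · · · ♙ ♝│3
2│♙ ♙ · · ♙ ♙ · ♙│2
1│♖ · · · ♔ ♗ · ♖│1
  ─────────────────
  a b c d e f g h

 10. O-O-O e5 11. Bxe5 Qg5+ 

  a b c d e f g h
  ─────────────────
8│♜ · · · ♚ ♝ · ♜│8
7│♟ ♟ ♟ · · ♟ ♟ ♟│7
6│· · · · · · · ·│6
5│· · · ♟ ♗ · ♛ ·│5
4│· · · · · · · ·│4
3│♘ · ♙ · · · ♙ ♝│3
2│♙ ♙ · · ♙ ♙ · ♙│2
1│· · ♔ ♖ · ♗ · ♖│1
  ─────────────────
  a b c d e f g h


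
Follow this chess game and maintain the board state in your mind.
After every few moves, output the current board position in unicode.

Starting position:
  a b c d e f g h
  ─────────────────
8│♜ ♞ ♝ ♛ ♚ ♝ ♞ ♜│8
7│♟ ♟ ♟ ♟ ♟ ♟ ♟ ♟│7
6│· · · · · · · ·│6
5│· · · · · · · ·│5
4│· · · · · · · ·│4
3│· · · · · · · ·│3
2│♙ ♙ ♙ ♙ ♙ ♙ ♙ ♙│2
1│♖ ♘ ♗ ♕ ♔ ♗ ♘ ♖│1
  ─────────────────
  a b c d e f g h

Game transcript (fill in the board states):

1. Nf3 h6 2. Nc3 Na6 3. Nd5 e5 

  a b c d e f g h
  ─────────────────
8│♜ · ♝ ♛ ♚ ♝ ♞ ♜│8
7│♟ ♟ ♟ ♟ · ♟ ♟ ·│7
6│♞ · · · · · · ♟│6
5│· · · ♘ ♟ · · ·│5
4│· · · · · · · ·│4
3│· · · · · ♘ · ·│3
2│♙ ♙ ♙ ♙ ♙ ♙ ♙ ♙│2
1│♖ · ♗ ♕ ♔ ♗ · ♖│1
  ─────────────────
  a b c d e f g h

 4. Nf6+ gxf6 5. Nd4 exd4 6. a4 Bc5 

  a b c d e f g h
  ─────────────────
8│♜ · ♝ ♛ ♚ · ♞ ♜│8
7│♟ ♟ ♟ ♟ · ♟ · ·│7
6│♞ · · · · ♟ · ♟│6
5│· · ♝ · · · · ·│5
4│♙ · · ♟ · · · ·│4
3│· · · · · · · ·│3
2│· ♙ ♙ ♙ ♙ ♙ ♙ ♙│2
1│♖ · ♗ ♕ ♔ ♗ · ♖│1
  ─────────────────
  a b c d e f g h

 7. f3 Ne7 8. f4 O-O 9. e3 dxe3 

  a b c d e f g h
  ─────────────────
8│♜ · ♝ ♛ · ♜ ♚ ·│8
7│♟ ♟ ♟ ♟ ♞ ♟ · ·│7
6│♞ · · · · ♟ · ♟│6
5│· · ♝ · · · · ·│5
4│♙ · · · · ♙ · ·│4
3│· · · · ♟ · · ·│3
2│· ♙ ♙ ♙ · · ♙ ♙│2
1│♖ · ♗ ♕ ♔ ♗ · ♖│1
  ─────────────────
  a b c d e f g h

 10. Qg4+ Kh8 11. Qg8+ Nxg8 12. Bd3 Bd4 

  a b c d e f g h
  ─────────────────
8│♜ · ♝ ♛ · ♜ ♞ ♚│8
7│♟ ♟ ♟ ♟ · ♟ · ·│7
6│♞ · · · · ♟ · ♟│6
5│· · · · · · · ·│5
4│♙ · · ♝ · ♙ · ·│4
3│· · · ♗ ♟ · · ·│3
2│· ♙ ♙ ♙ · · ♙ ♙│2
1│♖ · ♗ · ♔ · · ♖│1
  ─────────────────
  a b c d e f g h

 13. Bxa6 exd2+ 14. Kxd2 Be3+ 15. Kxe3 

  a b c d e f g h
  ─────────────────
8│♜ · ♝ ♛ · ♜ ♞ ♚│8
7│♟ ♟ ♟ ♟ · ♟ · ·│7
6│♗ · · · · ♟ · ♟│6
5│· · · · · · · ·│5
4│♙ · · · · ♙ · ·│4
3│· · · · ♔ · · ·│3
2│· ♙ ♙ · · · ♙ ♙│2
1│♖ · ♗ · · · · ♖│1
  ─────────────────
  a b c d e f g h


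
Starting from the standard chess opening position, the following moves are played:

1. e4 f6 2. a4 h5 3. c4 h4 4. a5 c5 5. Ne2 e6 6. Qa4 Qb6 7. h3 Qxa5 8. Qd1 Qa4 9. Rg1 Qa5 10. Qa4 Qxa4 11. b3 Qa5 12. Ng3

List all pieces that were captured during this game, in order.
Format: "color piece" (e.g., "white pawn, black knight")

Tracking captures:
  Qxa5: captured white pawn
  Qxa4: captured white queen

white pawn, white queen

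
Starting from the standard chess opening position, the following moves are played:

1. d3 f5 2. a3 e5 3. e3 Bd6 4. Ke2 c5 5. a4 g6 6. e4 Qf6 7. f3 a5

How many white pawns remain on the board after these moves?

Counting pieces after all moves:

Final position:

  a b c d e f g h
  ─────────────────
8│♜ ♞ ♝ · ♚ · ♞ ♜│8
7│· ♟ · ♟ · · · ♟│7
6│· · · ♝ · ♛ ♟ ·│6
5│♟ · ♟ · ♟ ♟ · ·│5
4│♙ · · · ♙ · · ·│4
3│· · · ♙ · ♙ · ·│3
2│· ♙ ♙ · ♔ · ♙ ♙│2
1│♖ ♘ ♗ ♕ · ♗ ♘ ♖│1
  ─────────────────
  a b c d e f g h


8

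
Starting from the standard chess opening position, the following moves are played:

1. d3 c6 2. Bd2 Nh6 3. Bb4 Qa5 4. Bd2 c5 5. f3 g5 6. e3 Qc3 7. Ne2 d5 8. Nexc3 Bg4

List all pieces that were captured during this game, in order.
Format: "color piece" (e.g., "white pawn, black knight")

Tracking captures:
  Nexc3: captured black queen

black queen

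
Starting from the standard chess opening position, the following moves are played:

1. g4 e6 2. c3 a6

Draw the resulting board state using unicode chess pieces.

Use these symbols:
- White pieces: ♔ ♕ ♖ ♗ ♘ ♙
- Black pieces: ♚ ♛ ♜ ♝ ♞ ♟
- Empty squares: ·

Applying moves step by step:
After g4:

♜ ♞ ♝ ♛ ♚ ♝ ♞ ♜
♟ ♟ ♟ ♟ ♟ ♟ ♟ ♟
· · · · · · · ·
· · · · · · · ·
· · · · · · ♙ ·
· · · · · · · ·
♙ ♙ ♙ ♙ ♙ ♙ · ♙
♖ ♘ ♗ ♕ ♔ ♗ ♘ ♖


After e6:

♜ ♞ ♝ ♛ ♚ ♝ ♞ ♜
♟ ♟ ♟ ♟ · ♟ ♟ ♟
· · · · ♟ · · ·
· · · · · · · ·
· · · · · · ♙ ·
· · · · · · · ·
♙ ♙ ♙ ♙ ♙ ♙ · ♙
♖ ♘ ♗ ♕ ♔ ♗ ♘ ♖


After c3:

♜ ♞ ♝ ♛ ♚ ♝ ♞ ♜
♟ ♟ ♟ ♟ · ♟ ♟ ♟
· · · · ♟ · · ·
· · · · · · · ·
· · · · · · ♙ ·
· · ♙ · · · · ·
♙ ♙ · ♙ ♙ ♙ · ♙
♖ ♘ ♗ ♕ ♔ ♗ ♘ ♖


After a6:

♜ ♞ ♝ ♛ ♚ ♝ ♞ ♜
· ♟ ♟ ♟ · ♟ ♟ ♟
♟ · · · ♟ · · ·
· · · · · · · ·
· · · · · · ♙ ·
· · ♙ · · · · ·
♙ ♙ · ♙ ♙ ♙ · ♙
♖ ♘ ♗ ♕ ♔ ♗ ♘ ♖



  a b c d e f g h
  ─────────────────
8│♜ ♞ ♝ ♛ ♚ ♝ ♞ ♜│8
7│· ♟ ♟ ♟ · ♟ ♟ ♟│7
6│♟ · · · ♟ · · ·│6
5│· · · · · · · ·│5
4│· · · · · · ♙ ·│4
3│· · ♙ · · · · ·│3
2│♙ ♙ · ♙ ♙ ♙ · ♙│2
1│♖ ♘ ♗ ♕ ♔ ♗ ♘ ♖│1
  ─────────────────
  a b c d e f g h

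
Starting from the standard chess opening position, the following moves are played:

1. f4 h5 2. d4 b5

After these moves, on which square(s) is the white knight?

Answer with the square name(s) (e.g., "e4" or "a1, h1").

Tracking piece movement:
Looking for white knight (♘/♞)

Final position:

  a b c d e f g h
  ─────────────────
8│♜ ♞ ♝ ♛ ♚ ♝ ♞ ♜│8
7│♟ · ♟ ♟ ♟ ♟ ♟ ·│7
6│· · · · · · · ·│6
5│· ♟ · · · · · ♟│5
4│· · · ♙ · ♙ · ·│4
3│· · · · · · · ·│3
2│♙ ♙ ♙ · ♙ · ♙ ♙│2
1│♖ ♘ ♗ ♕ ♔ ♗ ♘ ♖│1
  ─────────────────
  a b c d e f g h


b1, g1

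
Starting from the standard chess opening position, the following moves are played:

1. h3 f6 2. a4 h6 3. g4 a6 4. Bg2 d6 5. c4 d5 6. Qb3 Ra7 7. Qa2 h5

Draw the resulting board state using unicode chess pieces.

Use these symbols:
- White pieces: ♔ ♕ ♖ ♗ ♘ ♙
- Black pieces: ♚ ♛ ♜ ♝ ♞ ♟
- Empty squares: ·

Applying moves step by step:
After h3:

♜ ♞ ♝ ♛ ♚ ♝ ♞ ♜
♟ ♟ ♟ ♟ ♟ ♟ ♟ ♟
· · · · · · · ·
· · · · · · · ·
· · · · · · · ·
· · · · · · · ♙
♙ ♙ ♙ ♙ ♙ ♙ ♙ ·
♖ ♘ ♗ ♕ ♔ ♗ ♘ ♖


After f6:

♜ ♞ ♝ ♛ ♚ ♝ ♞ ♜
♟ ♟ ♟ ♟ ♟ · ♟ ♟
· · · · · ♟ · ·
· · · · · · · ·
· · · · · · · ·
· · · · · · · ♙
♙ ♙ ♙ ♙ ♙ ♙ ♙ ·
♖ ♘ ♗ ♕ ♔ ♗ ♘ ♖


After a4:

♜ ♞ ♝ ♛ ♚ ♝ ♞ ♜
♟ ♟ ♟ ♟ ♟ · ♟ ♟
· · · · · ♟ · ·
· · · · · · · ·
♙ · · · · · · ·
· · · · · · · ♙
· ♙ ♙ ♙ ♙ ♙ ♙ ·
♖ ♘ ♗ ♕ ♔ ♗ ♘ ♖


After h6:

♜ ♞ ♝ ♛ ♚ ♝ ♞ ♜
♟ ♟ ♟ ♟ ♟ · ♟ ·
· · · · · ♟ · ♟
· · · · · · · ·
♙ · · · · · · ·
· · · · · · · ♙
· ♙ ♙ ♙ ♙ ♙ ♙ ·
♖ ♘ ♗ ♕ ♔ ♗ ♘ ♖


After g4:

♜ ♞ ♝ ♛ ♚ ♝ ♞ ♜
♟ ♟ ♟ ♟ ♟ · ♟ ·
· · · · · ♟ · ♟
· · · · · · · ·
♙ · · · · · ♙ ·
· · · · · · · ♙
· ♙ ♙ ♙ ♙ ♙ · ·
♖ ♘ ♗ ♕ ♔ ♗ ♘ ♖


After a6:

♜ ♞ ♝ ♛ ♚ ♝ ♞ ♜
· ♟ ♟ ♟ ♟ · ♟ ·
♟ · · · · ♟ · ♟
· · · · · · · ·
♙ · · · · · ♙ ·
· · · · · · · ♙
· ♙ ♙ ♙ ♙ ♙ · ·
♖ ♘ ♗ ♕ ♔ ♗ ♘ ♖


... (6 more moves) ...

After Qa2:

· ♞ ♝ ♛ ♚ ♝ ♞ ♜
♜ ♟ ♟ · ♟ · ♟ ·
♟ · · · · ♟ · ♟
· · · ♟ · · · ·
♙ · ♙ · · · ♙ ·
· · · · · · · ♙
♕ ♙ · ♙ ♙ ♙ ♗ ·
♖ ♘ ♗ · ♔ · ♘ ♖


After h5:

· ♞ ♝ ♛ ♚ ♝ ♞ ♜
♜ ♟ ♟ · ♟ · ♟ ·
♟ · · · · ♟ · ·
· · · ♟ · · · ♟
♙ · ♙ · · · ♙ ·
· · · · · · · ♙
♕ ♙ · ♙ ♙ ♙ ♗ ·
♖ ♘ ♗ · ♔ · ♘ ♖



  a b c d e f g h
  ─────────────────
8│· ♞ ♝ ♛ ♚ ♝ ♞ ♜│8
7│♜ ♟ ♟ · ♟ · ♟ ·│7
6│♟ · · · · ♟ · ·│6
5│· · · ♟ · · · ♟│5
4│♙ · ♙ · · · ♙ ·│4
3│· · · · · · · ♙│3
2│♕ ♙ · ♙ ♙ ♙ ♗ ·│2
1│♖ ♘ ♗ · ♔ · ♘ ♖│1
  ─────────────────
  a b c d e f g h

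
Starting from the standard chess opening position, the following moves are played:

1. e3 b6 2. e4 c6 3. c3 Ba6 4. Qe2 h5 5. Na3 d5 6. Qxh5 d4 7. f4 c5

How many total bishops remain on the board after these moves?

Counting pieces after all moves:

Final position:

  a b c d e f g h
  ─────────────────
8│♜ ♞ · ♛ ♚ ♝ ♞ ♜│8
7│♟ · · · ♟ ♟ ♟ ·│7
6│♝ ♟ · · · · · ·│6
5│· · ♟ · · · · ♕│5
4│· · · ♟ ♙ ♙ · ·│4
3│♘ · ♙ · · · · ·│3
2│♙ ♙ · ♙ · · ♙ ♙│2
1│♖ · ♗ · ♔ ♗ ♘ ♖│1
  ─────────────────
  a b c d e f g h


4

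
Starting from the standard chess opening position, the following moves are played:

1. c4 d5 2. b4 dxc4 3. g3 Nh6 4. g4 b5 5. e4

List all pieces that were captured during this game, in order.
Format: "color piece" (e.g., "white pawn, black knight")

Tracking captures:
  dxc4: captured white pawn

white pawn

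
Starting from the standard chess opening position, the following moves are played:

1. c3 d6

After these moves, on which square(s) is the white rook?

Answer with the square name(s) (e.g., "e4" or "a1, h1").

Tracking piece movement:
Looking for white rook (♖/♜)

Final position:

  a b c d e f g h
  ─────────────────
8│♜ ♞ ♝ ♛ ♚ ♝ ♞ ♜│8
7│♟ ♟ ♟ · ♟ ♟ ♟ ♟│7
6│· · · ♟ · · · ·│6
5│· · · · · · · ·│5
4│· · · · · · · ·│4
3│· · ♙ · · · · ·│3
2│♙ ♙ · ♙ ♙ ♙ ♙ ♙│2
1│♖ ♘ ♗ ♕ ♔ ♗ ♘ ♖│1
  ─────────────────
  a b c d e f g h


a1, h1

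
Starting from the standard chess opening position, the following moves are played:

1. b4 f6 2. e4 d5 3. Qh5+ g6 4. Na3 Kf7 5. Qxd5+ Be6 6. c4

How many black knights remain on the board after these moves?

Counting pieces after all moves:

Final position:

  a b c d e f g h
  ─────────────────
8│♜ ♞ · ♛ · ♝ ♞ ♜│8
7│♟ ♟ ♟ · ♟ ♚ · ♟│7
6│· · · · ♝ ♟ ♟ ·│6
5│· · · ♕ · · · ·│5
4│· ♙ ♙ · ♙ · · ·│4
3│♘ · · · · · · ·│3
2│♙ · · ♙ · ♙ ♙ ♙│2
1│♖ · ♗ · ♔ ♗ ♘ ♖│1
  ─────────────────
  a b c d e f g h


2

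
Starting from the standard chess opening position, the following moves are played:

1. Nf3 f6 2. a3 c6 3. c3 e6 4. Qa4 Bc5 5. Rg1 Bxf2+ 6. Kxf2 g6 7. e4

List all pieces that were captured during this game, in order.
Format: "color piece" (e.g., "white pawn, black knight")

Tracking captures:
  Bxf2+: captured white pawn
  Kxf2: captured black bishop

white pawn, black bishop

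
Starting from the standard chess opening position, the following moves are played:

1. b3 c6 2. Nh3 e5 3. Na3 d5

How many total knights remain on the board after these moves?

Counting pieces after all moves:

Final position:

  a b c d e f g h
  ─────────────────
8│♜ ♞ ♝ ♛ ♚ ♝ ♞ ♜│8
7│♟ ♟ · · · ♟ ♟ ♟│7
6│· · ♟ · · · · ·│6
5│· · · ♟ ♟ · · ·│5
4│· · · · · · · ·│4
3│♘ ♙ · · · · · ♘│3
2│♙ · ♙ ♙ ♙ ♙ ♙ ♙│2
1│♖ · ♗ ♕ ♔ ♗ · ♖│1
  ─────────────────
  a b c d e f g h


4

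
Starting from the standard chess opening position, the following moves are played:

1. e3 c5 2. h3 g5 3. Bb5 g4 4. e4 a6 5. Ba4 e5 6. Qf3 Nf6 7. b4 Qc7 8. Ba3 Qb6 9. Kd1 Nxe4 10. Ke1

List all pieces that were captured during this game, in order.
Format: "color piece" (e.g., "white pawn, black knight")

Tracking captures:
  Nxe4: captured white pawn

white pawn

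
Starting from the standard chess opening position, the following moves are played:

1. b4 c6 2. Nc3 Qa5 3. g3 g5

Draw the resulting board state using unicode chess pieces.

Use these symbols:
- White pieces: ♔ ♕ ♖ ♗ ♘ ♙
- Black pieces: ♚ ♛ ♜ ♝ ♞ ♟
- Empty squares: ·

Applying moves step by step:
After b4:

♜ ♞ ♝ ♛ ♚ ♝ ♞ ♜
♟ ♟ ♟ ♟ ♟ ♟ ♟ ♟
· · · · · · · ·
· · · · · · · ·
· ♙ · · · · · ·
· · · · · · · ·
♙ · ♙ ♙ ♙ ♙ ♙ ♙
♖ ♘ ♗ ♕ ♔ ♗ ♘ ♖


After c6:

♜ ♞ ♝ ♛ ♚ ♝ ♞ ♜
♟ ♟ · ♟ ♟ ♟ ♟ ♟
· · ♟ · · · · ·
· · · · · · · ·
· ♙ · · · · · ·
· · · · · · · ·
♙ · ♙ ♙ ♙ ♙ ♙ ♙
♖ ♘ ♗ ♕ ♔ ♗ ♘ ♖


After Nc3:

♜ ♞ ♝ ♛ ♚ ♝ ♞ ♜
♟ ♟ · ♟ ♟ ♟ ♟ ♟
· · ♟ · · · · ·
· · · · · · · ·
· ♙ · · · · · ·
· · ♘ · · · · ·
♙ · ♙ ♙ ♙ ♙ ♙ ♙
♖ · ♗ ♕ ♔ ♗ ♘ ♖


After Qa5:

♜ ♞ ♝ · ♚ ♝ ♞ ♜
♟ ♟ · ♟ ♟ ♟ ♟ ♟
· · ♟ · · · · ·
♛ · · · · · · ·
· ♙ · · · · · ·
· · ♘ · · · · ·
♙ · ♙ ♙ ♙ ♙ ♙ ♙
♖ · ♗ ♕ ♔ ♗ ♘ ♖


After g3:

♜ ♞ ♝ · ♚ ♝ ♞ ♜
♟ ♟ · ♟ ♟ ♟ ♟ ♟
· · ♟ · · · · ·
♛ · · · · · · ·
· ♙ · · · · · ·
· · ♘ · · · ♙ ·
♙ · ♙ ♙ ♙ ♙ · ♙
♖ · ♗ ♕ ♔ ♗ ♘ ♖


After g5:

♜ ♞ ♝ · ♚ ♝ ♞ ♜
♟ ♟ · ♟ ♟ ♟ · ♟
· · ♟ · · · · ·
♛ · · · · · ♟ ·
· ♙ · · · · · ·
· · ♘ · · · ♙ ·
♙ · ♙ ♙ ♙ ♙ · ♙
♖ · ♗ ♕ ♔ ♗ ♘ ♖



  a b c d e f g h
  ─────────────────
8│♜ ♞ ♝ · ♚ ♝ ♞ ♜│8
7│♟ ♟ · ♟ ♟ ♟ · ♟│7
6│· · ♟ · · · · ·│6
5│♛ · · · · · ♟ ·│5
4│· ♙ · · · · · ·│4
3│· · ♘ · · · ♙ ·│3
2│♙ · ♙ ♙ ♙ ♙ · ♙│2
1│♖ · ♗ ♕ ♔ ♗ ♘ ♖│1
  ─────────────────
  a b c d e f g h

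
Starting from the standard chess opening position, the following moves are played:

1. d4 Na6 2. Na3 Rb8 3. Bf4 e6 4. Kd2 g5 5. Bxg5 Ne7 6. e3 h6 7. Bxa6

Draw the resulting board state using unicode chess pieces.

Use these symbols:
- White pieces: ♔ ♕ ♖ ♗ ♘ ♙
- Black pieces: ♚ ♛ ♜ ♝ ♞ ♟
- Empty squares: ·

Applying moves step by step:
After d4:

♜ ♞ ♝ ♛ ♚ ♝ ♞ ♜
♟ ♟ ♟ ♟ ♟ ♟ ♟ ♟
· · · · · · · ·
· · · · · · · ·
· · · ♙ · · · ·
· · · · · · · ·
♙ ♙ ♙ · ♙ ♙ ♙ ♙
♖ ♘ ♗ ♕ ♔ ♗ ♘ ♖


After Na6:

♜ · ♝ ♛ ♚ ♝ ♞ ♜
♟ ♟ ♟ ♟ ♟ ♟ ♟ ♟
♞ · · · · · · ·
· · · · · · · ·
· · · ♙ · · · ·
· · · · · · · ·
♙ ♙ ♙ · ♙ ♙ ♙ ♙
♖ ♘ ♗ ♕ ♔ ♗ ♘ ♖


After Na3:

♜ · ♝ ♛ ♚ ♝ ♞ ♜
♟ ♟ ♟ ♟ ♟ ♟ ♟ ♟
♞ · · · · · · ·
· · · · · · · ·
· · · ♙ · · · ·
♘ · · · · · · ·
♙ ♙ ♙ · ♙ ♙ ♙ ♙
♖ · ♗ ♕ ♔ ♗ ♘ ♖


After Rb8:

· ♜ ♝ ♛ ♚ ♝ ♞ ♜
♟ ♟ ♟ ♟ ♟ ♟ ♟ ♟
♞ · · · · · · ·
· · · · · · · ·
· · · ♙ · · · ·
♘ · · · · · · ·
♙ ♙ ♙ · ♙ ♙ ♙ ♙
♖ · ♗ ♕ ♔ ♗ ♘ ♖


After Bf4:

· ♜ ♝ ♛ ♚ ♝ ♞ ♜
♟ ♟ ♟ ♟ ♟ ♟ ♟ ♟
♞ · · · · · · ·
· · · · · · · ·
· · · ♙ · ♗ · ·
♘ · · · · · · ·
♙ ♙ ♙ · ♙ ♙ ♙ ♙
♖ · · ♕ ♔ ♗ ♘ ♖


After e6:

· ♜ ♝ ♛ ♚ ♝ ♞ ♜
♟ ♟ ♟ ♟ · ♟ ♟ ♟
♞ · · · ♟ · · ·
· · · · · · · ·
· · · ♙ · ♗ · ·
♘ · · · · · · ·
♙ ♙ ♙ · ♙ ♙ ♙ ♙
♖ · · ♕ ♔ ♗ ♘ ♖


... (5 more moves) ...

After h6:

· ♜ ♝ ♛ ♚ ♝ · ♜
♟ ♟ ♟ ♟ ♞ ♟ · ·
♞ · · · ♟ · · ♟
· · · · · · ♗ ·
· · · ♙ · · · ·
♘ · · · ♙ · · ·
♙ ♙ ♙ ♔ · ♙ ♙ ♙
♖ · · ♕ · ♗ ♘ ♖


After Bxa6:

· ♜ ♝ ♛ ♚ ♝ · ♜
♟ ♟ ♟ ♟ ♞ ♟ · ·
♗ · · · ♟ · · ♟
· · · · · · ♗ ·
· · · ♙ · · · ·
♘ · · · ♙ · · ·
♙ ♙ ♙ ♔ · ♙ ♙ ♙
♖ · · ♕ · · ♘ ♖



  a b c d e f g h
  ─────────────────
8│· ♜ ♝ ♛ ♚ ♝ · ♜│8
7│♟ ♟ ♟ ♟ ♞ ♟ · ·│7
6│♗ · · · ♟ · · ♟│6
5│· · · · · · ♗ ·│5
4│· · · ♙ · · · ·│4
3│♘ · · · ♙ · · ·│3
2│♙ ♙ ♙ ♔ · ♙ ♙ ♙│2
1│♖ · · ♕ · · ♘ ♖│1
  ─────────────────
  a b c d e f g h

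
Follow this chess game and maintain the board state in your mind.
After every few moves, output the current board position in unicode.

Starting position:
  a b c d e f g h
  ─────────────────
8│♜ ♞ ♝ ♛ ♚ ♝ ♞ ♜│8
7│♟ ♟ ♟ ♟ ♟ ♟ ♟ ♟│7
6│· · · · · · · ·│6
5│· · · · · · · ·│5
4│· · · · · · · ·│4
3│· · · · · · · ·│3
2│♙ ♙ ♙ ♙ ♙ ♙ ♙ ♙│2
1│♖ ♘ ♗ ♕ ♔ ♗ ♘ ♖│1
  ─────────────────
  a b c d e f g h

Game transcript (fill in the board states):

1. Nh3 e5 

  a b c d e f g h
  ─────────────────
8│♜ ♞ ♝ ♛ ♚ ♝ ♞ ♜│8
7│♟ ♟ ♟ ♟ · ♟ ♟ ♟│7
6│· · · · · · · ·│6
5│· · · · ♟ · · ·│5
4│· · · · · · · ·│4
3│· · · · · · · ♘│3
2│♙ ♙ ♙ ♙ ♙ ♙ ♙ ♙│2
1│♖ ♘ ♗ ♕ ♔ ♗ · ♖│1
  ─────────────────
  a b c d e f g h

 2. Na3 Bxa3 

  a b c d e f g h
  ─────────────────
8│♜ ♞ ♝ ♛ ♚ · ♞ ♜│8
7│♟ ♟ ♟ ♟ · ♟ ♟ ♟│7
6│· · · · · · · ·│6
5│· · · · ♟ · · ·│5
4│· · · · · · · ·│4
3│♝ · · · · · · ♘│3
2│♙ ♙ ♙ ♙ ♙ ♙ ♙ ♙│2
1│♖ · ♗ ♕ ♔ ♗ · ♖│1
  ─────────────────
  a b c d e f g h

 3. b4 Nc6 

  a b c d e f g h
  ─────────────────
8│♜ · ♝ ♛ ♚ · ♞ ♜│8
7│♟ ♟ ♟ ♟ · ♟ ♟ ♟│7
6│· · ♞ · · · · ·│6
5│· · · · ♟ · · ·│5
4│· ♙ · · · · · ·│4
3│♝ · · · · · · ♘│3
2│♙ · ♙ ♙ ♙ ♙ ♙ ♙│2
1│♖ · ♗ ♕ ♔ ♗ · ♖│1
  ─────────────────
  a b c d e f g h

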